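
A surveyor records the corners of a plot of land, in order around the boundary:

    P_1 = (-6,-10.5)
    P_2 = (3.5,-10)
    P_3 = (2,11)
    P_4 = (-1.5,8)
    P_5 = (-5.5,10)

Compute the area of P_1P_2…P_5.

167.25

Apply the surveyor's formula: 2A = Σ (x_i·y_{i+1} − x_{i+1}·y_i), indices taken mod 5.
Σ = (96.75) + (58.5) + (32.5) + (29) + (117.75) = 334.5
Area = |Σ|/2 = 167.25.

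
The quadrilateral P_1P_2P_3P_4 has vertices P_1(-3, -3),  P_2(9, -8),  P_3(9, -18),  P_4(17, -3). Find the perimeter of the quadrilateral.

60

|P_1P_2| = √((12)² + (-5)²) = √169 = 13
|P_2P_3| = √((0)² + (-10)²) = √100 = 10
|P_3P_4| = √((8)² + (15)²) = √289 = 17
|P_4P_1| = √((-20)² + (0)²) = √400 = 20
Perimeter = 13 + 10 + 17 + 20 = 60.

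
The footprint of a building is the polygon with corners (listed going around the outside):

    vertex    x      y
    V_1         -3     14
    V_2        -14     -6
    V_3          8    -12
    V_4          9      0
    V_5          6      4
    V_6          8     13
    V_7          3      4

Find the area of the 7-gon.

333.5

V_1→V_2: (-3)(-6) − (-14)(14) = 214
V_2→V_3: (-14)(-12) − (8)(-6) = 216
V_3→V_4: (8)(0) − (9)(-12) = 108
V_4→V_5: (9)(4) − (6)(0) = 36
V_5→V_6: (6)(13) − (8)(4) = 46
V_6→V_7: (8)(4) − (3)(13) = -7
V_7→V_1: (3)(14) − (-3)(4) = 54
Σ = 667
Area = |Σ|/2 = 333.5.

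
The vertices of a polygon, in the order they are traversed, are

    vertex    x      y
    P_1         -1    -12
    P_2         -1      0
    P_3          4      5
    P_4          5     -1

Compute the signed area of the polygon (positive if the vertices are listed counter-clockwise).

Σ = (-12) + (-5) + (-29) + (-61) = -107
Signed area = Σ/2 = -53.5 (negative ⇒ clockwise traversal).

-53.5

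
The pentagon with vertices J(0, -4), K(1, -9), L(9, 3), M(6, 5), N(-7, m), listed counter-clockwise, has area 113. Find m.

Write out the shoelace sum; only the two edges meeting at N involve m:
2·Area = [(6·m − (-7)·5) + ((-7)·(-4) − 0·m)] + 115
       = 6·m + 178 = 226
⇒ m = 8.

8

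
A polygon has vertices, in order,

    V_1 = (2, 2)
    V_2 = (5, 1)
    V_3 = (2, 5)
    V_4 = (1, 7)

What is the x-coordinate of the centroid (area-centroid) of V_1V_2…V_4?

Apply the shoelace (surveyor's) formula. First the cross-terms c_i = x_i·y_{i+1} − x_{i+1}·y_i:
  -8, 23, 9, -12  ⇒  2A = 12, A = 6.
Then Σ (x_i + x_{i+1})·c_i = 96, so x̄ = 96 / (6·6) = 8/3.

8/3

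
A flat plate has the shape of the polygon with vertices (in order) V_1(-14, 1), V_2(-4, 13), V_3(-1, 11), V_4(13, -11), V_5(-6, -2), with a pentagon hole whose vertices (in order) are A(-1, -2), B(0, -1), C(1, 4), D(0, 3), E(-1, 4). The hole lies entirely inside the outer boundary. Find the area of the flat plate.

Outer boundary:
Σ = (-178) + (-31) + (-132) + (-92) + (-34) = -467
Area = |Σ|/2 = 233.5.
Hole:
Apply the shoelace formula: 2A = Σ (x_i·y_{i+1} − x_{i+1}·y_i), indices taken mod 5.
A→B: (-1)(-1) − (0)(-2) = 1
B→C: (0)(4) − (1)(-1) = 1
C→D: (1)(3) − (0)(4) = 3
D→E: (0)(4) − (-1)(3) = 3
E→A: (-1)(-2) − (-1)(4) = 6
Σ = 14
Area = |Σ|/2 = 7.
Net area = 233.5 − 7 = 226.5.

226.5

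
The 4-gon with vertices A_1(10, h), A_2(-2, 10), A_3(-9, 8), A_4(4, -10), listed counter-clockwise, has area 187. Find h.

The doubled signed area Σ (x_i y_{i+1} − x_{i+1} y_i) is linear in h.
With h=0 it equals 332; the coefficient of h is 6 (from the two edges through A_1).
So 6·h + 332 = 2·187 = 374 ⇒ h = 7.

7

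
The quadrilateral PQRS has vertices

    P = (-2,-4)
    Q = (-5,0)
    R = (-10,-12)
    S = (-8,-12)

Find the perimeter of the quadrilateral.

|PQ| = √((-3)² + (4)²) = √25 = 5
|QR| = √((-5)² + (-12)²) = √169 = 13
|RS| = √((2)² + (0)²) = √4 = 2
|SP| = √((6)² + (8)²) = √100 = 10
Perimeter = 5 + 13 + 2 + 10 = 30.

30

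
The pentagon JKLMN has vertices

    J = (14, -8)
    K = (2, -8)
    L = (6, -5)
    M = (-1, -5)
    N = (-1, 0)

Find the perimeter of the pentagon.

46

|JK| = √((-12)² + (0)²) = √144 = 12
|KL| = √((4)² + (3)²) = √25 = 5
|LM| = √((-7)² + (0)²) = √49 = 7
|MN| = √((0)² + (5)²) = √25 = 5
|NJ| = √((15)² + (-8)²) = √289 = 17
Perimeter = 12 + 5 + 7 + 5 + 17 = 46.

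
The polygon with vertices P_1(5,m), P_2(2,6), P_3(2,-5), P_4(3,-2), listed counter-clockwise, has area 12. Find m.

The doubled signed area Σ (x_i y_{i+1} − x_{i+1} y_i) is linear in m.
With m=0 it equals 29; the coefficient of m is 1 (from the two edges through P_1).
So 1·m + 29 = 2·12 = 24 ⇒ m = -5.

-5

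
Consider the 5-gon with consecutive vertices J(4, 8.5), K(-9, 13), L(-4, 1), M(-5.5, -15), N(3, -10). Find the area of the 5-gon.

201.25

Apply the shoelace formula: 2A = Σ (x_i·y_{i+1} − x_{i+1}·y_i), indices taken mod 5.
Σ = (128.5) + (43) + (65.5) + (100) + (65.5) = 402.5
Area = |Σ|/2 = 201.25.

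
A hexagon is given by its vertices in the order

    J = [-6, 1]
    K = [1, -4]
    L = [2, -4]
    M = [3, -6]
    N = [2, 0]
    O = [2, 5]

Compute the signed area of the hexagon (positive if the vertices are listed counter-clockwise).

Apply the shoelace formula: 2A = Σ (x_i·y_{i+1} − x_{i+1}·y_i), indices taken mod 6.
Σ = (23) + (4) + (0) + (12) + (10) + (32) = 81
Signed area = Σ/2 = 40.5 (positive ⇒ counter-clockwise traversal).

40.5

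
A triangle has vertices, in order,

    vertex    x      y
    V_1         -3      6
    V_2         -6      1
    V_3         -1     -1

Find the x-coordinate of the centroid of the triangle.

-10/3

Apply Gauss's area formula. First the cross-terms c_i = x_i·y_{i+1} − x_{i+1}·y_i:
  33, 7, -9  ⇒  2A = 31, A = 15.5.
Then Σ (x_i + x_{i+1})·c_i = -310, so x̄ = -310 / (6·15.5) = -10/3.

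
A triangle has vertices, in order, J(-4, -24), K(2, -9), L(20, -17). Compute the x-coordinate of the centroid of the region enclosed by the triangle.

Apply the surveyor's formula. First the cross-terms c_i = x_i·y_{i+1} − x_{i+1}·y_i:
  84, 146, -548  ⇒  2A = -318, A = -159.
Then Σ (x_i + x_{i+1})·c_i = -5724, so x̄ = -5724 / (6·(-159)) = 6.

6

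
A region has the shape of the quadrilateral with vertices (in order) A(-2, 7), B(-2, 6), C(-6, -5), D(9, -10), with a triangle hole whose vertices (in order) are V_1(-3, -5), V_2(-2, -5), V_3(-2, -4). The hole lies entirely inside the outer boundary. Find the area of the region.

97.5

Outer boundary:
Apply the shoelace formula: 2A = Σ (x_i·y_{i+1} − x_{i+1}·y_i), indices taken mod 4.
Σ = (2) + (46) + (105) + (43) = 196
Area = |Σ|/2 = 98.
Hole:
Σ = (5) + (-2) + (-2) = 1
Area = |Σ|/2 = 0.5.
Net area = 98 − 0.5 = 97.5.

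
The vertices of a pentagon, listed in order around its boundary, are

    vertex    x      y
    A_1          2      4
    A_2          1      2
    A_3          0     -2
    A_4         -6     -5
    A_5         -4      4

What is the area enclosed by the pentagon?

Apply the shoelace (surveyor's) formula: 2A = Σ (x_i·y_{i+1} − x_{i+1}·y_i), indices taken mod 5.
A_1→A_2: (2)(2) − (1)(4) = 0
A_2→A_3: (1)(-2) − (0)(2) = -2
A_3→A_4: (0)(-5) − (-6)(-2) = -12
A_4→A_5: (-6)(4) − (-4)(-5) = -44
A_5→A_1: (-4)(4) − (2)(4) = -24
Σ = -82
Area = |Σ|/2 = 41.

41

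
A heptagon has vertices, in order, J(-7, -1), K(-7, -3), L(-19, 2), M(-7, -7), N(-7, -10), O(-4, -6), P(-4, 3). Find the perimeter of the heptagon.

|JK| = √((0)² + (-2)²) = √4 = 2
|KL| = √((-12)² + (5)²) = √169 = 13
|LM| = √((12)² + (-9)²) = √225 = 15
|MN| = √((0)² + (-3)²) = √9 = 3
|NO| = √((3)² + (4)²) = √25 = 5
|OP| = √((0)² + (9)²) = √81 = 9
|PJ| = √((-3)² + (-4)²) = √25 = 5
Perimeter = 2 + 13 + 15 + 3 + 5 + 9 + 5 = 52.

52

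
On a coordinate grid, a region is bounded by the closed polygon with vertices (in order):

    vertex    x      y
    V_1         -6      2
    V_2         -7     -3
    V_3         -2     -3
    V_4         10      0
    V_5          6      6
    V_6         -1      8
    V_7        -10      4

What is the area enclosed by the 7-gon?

135.5

Apply the shoelace formula: 2A = Σ (x_i·y_{i+1} − x_{i+1}·y_i), indices taken mod 7.
Cross-terms: 32, 15, 30, 60, 54, 76, 4  ⇒  Σ = 271
Area = |Σ|/2 = 135.5.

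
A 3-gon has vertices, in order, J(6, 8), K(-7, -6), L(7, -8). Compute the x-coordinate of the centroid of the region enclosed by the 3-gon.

Apply the shoelace (surveyor's) formula. First the cross-terms c_i = x_i·y_{i+1} − x_{i+1}·y_i:
  20, 98, 104  ⇒  2A = 222, A = 111.
Then Σ (x_i + x_{i+1})·c_i = 1332, so x̄ = 1332 / (6·111) = 2.

2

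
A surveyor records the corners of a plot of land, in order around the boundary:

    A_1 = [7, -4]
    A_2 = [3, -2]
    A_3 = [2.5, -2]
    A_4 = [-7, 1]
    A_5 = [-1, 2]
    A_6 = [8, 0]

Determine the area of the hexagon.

37.75

Σ = (-2) + (-1) + (-11.5) + (-13) + (-16) + (-32) = -75.5
Area = |Σ|/2 = 37.75.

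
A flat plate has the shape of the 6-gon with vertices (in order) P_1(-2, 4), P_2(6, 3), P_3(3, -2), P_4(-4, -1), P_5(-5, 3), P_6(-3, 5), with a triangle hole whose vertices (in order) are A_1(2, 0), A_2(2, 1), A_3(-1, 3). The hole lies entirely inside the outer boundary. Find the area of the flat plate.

47

Outer boundary:
P_1→P_2: (-2)(3) − (6)(4) = -30
P_2→P_3: (6)(-2) − (3)(3) = -21
P_3→P_4: (3)(-1) − (-4)(-2) = -11
P_4→P_5: (-4)(3) − (-5)(-1) = -17
P_5→P_6: (-5)(5) − (-3)(3) = -16
P_6→P_1: (-3)(4) − (-2)(5) = -2
Σ = -97
Area = |Σ|/2 = 48.5.
Hole:
Apply the shoelace formula: 2A = Σ (x_i·y_{i+1} − x_{i+1}·y_i), indices taken mod 3.
Σ = (2) + (7) + (-6) = 3
Area = |Σ|/2 = 1.5.
Net area = 48.5 − 1.5 = 47.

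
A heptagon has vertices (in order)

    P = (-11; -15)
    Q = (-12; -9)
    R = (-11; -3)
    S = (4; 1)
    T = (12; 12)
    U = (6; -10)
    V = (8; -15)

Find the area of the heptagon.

Apply the surveyor's formula: 2A = Σ (x_i·y_{i+1} − x_{i+1}·y_i), indices taken mod 7.
Σ = (-81) + (-63) + (1) + (36) + (-192) + (-10) + (-285) = -594
Area = |Σ|/2 = 297.

297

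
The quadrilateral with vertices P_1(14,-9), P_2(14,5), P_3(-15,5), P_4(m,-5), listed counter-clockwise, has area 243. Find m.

0

The doubled signed area Σ (x_i y_{i+1} − x_{i+1} y_i) is linear in m.
With m=0 it equals 486; the coefficient of m is -14 (from the two edges through P_4).
So -14·m + 486 = 2·243 = 486 ⇒ m = 0.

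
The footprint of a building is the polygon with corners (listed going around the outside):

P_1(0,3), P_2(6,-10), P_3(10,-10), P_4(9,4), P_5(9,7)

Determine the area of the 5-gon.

103

Apply the shoelace formula: 2A = Σ (x_i·y_{i+1} − x_{i+1}·y_i), indices taken mod 5.
Σ = (-18) + (40) + (130) + (27) + (27) = 206
Area = |Σ|/2 = 103.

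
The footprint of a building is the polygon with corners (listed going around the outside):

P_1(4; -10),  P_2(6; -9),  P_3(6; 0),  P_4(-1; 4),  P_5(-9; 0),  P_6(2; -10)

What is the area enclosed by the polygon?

Apply the surveyor's formula: 2A = Σ (x_i·y_{i+1} − x_{i+1}·y_i), indices taken mod 6.
P_1→P_2: (4)(-9) − (6)(-10) = 24
P_2→P_3: (6)(0) − (6)(-9) = 54
P_3→P_4: (6)(4) − (-1)(0) = 24
P_4→P_5: (-1)(0) − (-9)(4) = 36
P_5→P_6: (-9)(-10) − (2)(0) = 90
P_6→P_1: (2)(-10) − (4)(-10) = 20
Σ = 248
Area = |Σ|/2 = 124.

124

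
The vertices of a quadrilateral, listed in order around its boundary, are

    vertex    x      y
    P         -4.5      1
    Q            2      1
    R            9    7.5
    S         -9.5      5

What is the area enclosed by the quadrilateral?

Apply the surveyor's formula: 2A = Σ (x_i·y_{i+1} − x_{i+1}·y_i), indices taken mod 4.
Σ = (-6.5) + (6) + (116.25) + (13) = 128.75
Area = |Σ|/2 = 64.375.

64.375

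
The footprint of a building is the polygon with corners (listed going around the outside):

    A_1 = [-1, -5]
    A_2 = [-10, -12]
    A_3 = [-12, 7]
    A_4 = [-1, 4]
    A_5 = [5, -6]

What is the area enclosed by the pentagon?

Apply the shoelace (surveyor's) formula: 2A = Σ (x_i·y_{i+1} − x_{i+1}·y_i), indices taken mod 5.
A_1→A_2: (-1)(-12) − (-10)(-5) = -38
A_2→A_3: (-10)(7) − (-12)(-12) = -214
A_3→A_4: (-12)(4) − (-1)(7) = -41
A_4→A_5: (-1)(-6) − (5)(4) = -14
A_5→A_1: (5)(-5) − (-1)(-6) = -31
Σ = -338
Area = |Σ|/2 = 169.

169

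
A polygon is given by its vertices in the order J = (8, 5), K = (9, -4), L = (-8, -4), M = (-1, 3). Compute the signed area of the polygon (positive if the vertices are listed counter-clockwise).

-101

J→K: (8)(-4) − (9)(5) = -77
K→L: (9)(-4) − (-8)(-4) = -68
L→M: (-8)(3) − (-1)(-4) = -28
M→J: (-1)(5) − (8)(3) = -29
Σ = -202
Signed area = Σ/2 = -101 (negative ⇒ clockwise traversal).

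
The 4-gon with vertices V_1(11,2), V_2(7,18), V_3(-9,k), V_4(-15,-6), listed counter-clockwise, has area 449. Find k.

21

Write out the shoelace sum; only the two edges meeting at V_3 involve k:
2·Area = [(7·k − (-9)·18) + ((-9)·(-6) − (-15)·k)] + 220
       = 22·k + 436 = 898
⇒ k = 21.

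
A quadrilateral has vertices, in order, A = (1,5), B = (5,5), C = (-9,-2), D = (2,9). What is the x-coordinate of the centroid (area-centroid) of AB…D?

Apply the shoelace (surveyor's) formula. First the cross-terms c_i = x_i·y_{i+1} − x_{i+1}·y_i:
  -20, 35, -77, 1  ⇒  2A = -61, A = -30.5.
Then Σ (x_i + x_{i+1})·c_i = 282, so x̄ = 282 / (6·(-30.5)) = -94/61.

-94/61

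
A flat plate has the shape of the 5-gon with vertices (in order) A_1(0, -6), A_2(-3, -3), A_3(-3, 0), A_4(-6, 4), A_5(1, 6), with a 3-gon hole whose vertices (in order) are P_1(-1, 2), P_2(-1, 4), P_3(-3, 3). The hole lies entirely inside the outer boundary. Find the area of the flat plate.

Outer boundary:
Apply the shoelace (surveyor's) formula: 2A = Σ (x_i·y_{i+1} − x_{i+1}·y_i), indices taken mod 5.
Σ = (-18) + (-9) + (-12) + (-40) + (-6) = -85
Area = |Σ|/2 = 42.5.
Hole:
Cross-terms: -2, 9, -3  ⇒  Σ = 4
Area = |Σ|/2 = 2.
Net area = 42.5 − 2 = 40.5.

40.5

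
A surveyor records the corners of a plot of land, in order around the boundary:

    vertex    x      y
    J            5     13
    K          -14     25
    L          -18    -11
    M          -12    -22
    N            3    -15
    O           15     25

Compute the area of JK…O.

Apply the shoelace formula: 2A = Σ (x_i·y_{i+1} − x_{i+1}·y_i), indices taken mod 6.
Σ = (307) + (604) + (264) + (246) + (300) + (70) = 1791
Area = |Σ|/2 = 895.5.

895.5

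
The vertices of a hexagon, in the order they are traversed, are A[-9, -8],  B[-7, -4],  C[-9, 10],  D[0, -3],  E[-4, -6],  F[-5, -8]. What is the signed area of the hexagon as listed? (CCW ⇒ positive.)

-70.5

Apply Gauss's area formula: 2A = Σ (x_i·y_{i+1} − x_{i+1}·y_i), indices taken mod 6.
Cross-terms: -20, -106, 27, -12, 2, -32  ⇒  Σ = -141
Signed area = Σ/2 = -70.5 (negative ⇒ clockwise traversal).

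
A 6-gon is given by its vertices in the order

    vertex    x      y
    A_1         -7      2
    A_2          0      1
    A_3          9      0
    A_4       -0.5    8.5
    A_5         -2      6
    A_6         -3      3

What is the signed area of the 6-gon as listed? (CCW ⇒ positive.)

50.75

Apply the shoelace formula: 2A = Σ (x_i·y_{i+1} − x_{i+1}·y_i), indices taken mod 6.
Cross-terms: -7, -9, 76.5, 14, 12, 15  ⇒  Σ = 101.5
Signed area = Σ/2 = 50.75 (positive ⇒ counter-clockwise traversal).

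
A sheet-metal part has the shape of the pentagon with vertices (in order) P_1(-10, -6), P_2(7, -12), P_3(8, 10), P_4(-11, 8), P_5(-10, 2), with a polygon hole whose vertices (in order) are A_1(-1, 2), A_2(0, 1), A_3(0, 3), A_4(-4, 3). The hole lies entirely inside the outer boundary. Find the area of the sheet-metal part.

317

Outer boundary:
Σ = (162) + (166) + (174) + (58) + (80) = 640
Area = |Σ|/2 = 320.
Hole:
Σ = (-1) + (0) + (12) + (-5) = 6
Area = |Σ|/2 = 3.
Net area = 320 − 3 = 317.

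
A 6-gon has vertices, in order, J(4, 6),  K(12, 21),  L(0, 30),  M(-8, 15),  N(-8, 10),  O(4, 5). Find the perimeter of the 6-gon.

68

|JK| = √((8)² + (15)²) = √289 = 17
|KL| = √((-12)² + (9)²) = √225 = 15
|LM| = √((-8)² + (-15)²) = √289 = 17
|MN| = √((0)² + (-5)²) = √25 = 5
|NO| = √((12)² + (-5)²) = √169 = 13
|OJ| = √((0)² + (1)²) = √1 = 1
Perimeter = 17 + 15 + 17 + 5 + 13 + 1 = 68.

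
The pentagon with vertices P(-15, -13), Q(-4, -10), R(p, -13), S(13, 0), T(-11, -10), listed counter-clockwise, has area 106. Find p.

3

Write out the shoelace sum; only the two edges meeting at R involve p:
2·Area = [((-4)·(-13) − p·(-10)) + (p·0 − 13·(-13))] + -39
       = 10·p + 182 = 212
⇒ p = 3.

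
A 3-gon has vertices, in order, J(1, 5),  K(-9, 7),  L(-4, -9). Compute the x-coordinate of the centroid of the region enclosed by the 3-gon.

-4

Apply the shoelace (surveyor's) formula. First the cross-terms c_i = x_i·y_{i+1} − x_{i+1}·y_i:
  52, 109, -11  ⇒  2A = 150, A = 75.
Then Σ (x_i + x_{i+1})·c_i = -1800, so x̄ = -1800 / (6·75) = -4.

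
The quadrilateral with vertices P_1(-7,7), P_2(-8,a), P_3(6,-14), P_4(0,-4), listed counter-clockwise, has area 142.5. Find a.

-13

The doubled signed area Σ (x_i y_{i+1} − x_{i+1} y_i) is linear in a.
With a=0 it equals 116; the coefficient of a is -13 (from the two edges through P_2).
So -13·a + 116 = 2·142.5 = 285 ⇒ a = -13.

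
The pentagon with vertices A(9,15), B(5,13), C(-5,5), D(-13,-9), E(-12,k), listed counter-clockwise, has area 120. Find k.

-13

Write out the shoelace sum; only the two edges meeting at E involve k:
2·Area = [((-13)·k − (-12)·(-9)) + ((-12)·15 − 9·k)] + 242
       = -22·k + -46 = 240
⇒ k = -13.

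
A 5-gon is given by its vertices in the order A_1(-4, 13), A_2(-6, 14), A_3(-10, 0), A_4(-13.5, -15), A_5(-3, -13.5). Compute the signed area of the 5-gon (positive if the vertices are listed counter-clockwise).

Apply the shoelace (surveyor's) formula: 2A = Σ (x_i·y_{i+1} − x_{i+1}·y_i), indices taken mod 5.
Σ = (22) + (140) + (150) + (137.25) + (-93) = 356.25
Signed area = Σ/2 = 178.125 (positive ⇒ counter-clockwise traversal).

178.125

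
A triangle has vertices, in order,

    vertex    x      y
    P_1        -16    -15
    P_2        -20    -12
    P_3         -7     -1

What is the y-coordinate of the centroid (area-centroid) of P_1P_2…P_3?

Apply the surveyor's formula. First the cross-terms c_i = x_i·y_{i+1} − x_{i+1}·y_i:
  -108, -64, 89  ⇒  2A = -83, A = -41.5.
Then Σ (y_i + y_{i+1})·c_i = 2324, so ȳ = 2324 / (6·(-41.5)) = -28/3.

-28/3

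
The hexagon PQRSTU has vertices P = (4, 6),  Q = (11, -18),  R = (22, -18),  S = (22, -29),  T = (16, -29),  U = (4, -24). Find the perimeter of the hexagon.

96

|PQ| = √((7)² + (-24)²) = √625 = 25
|QR| = √((11)² + (0)²) = √121 = 11
|RS| = √((0)² + (-11)²) = √121 = 11
|ST| = √((-6)² + (0)²) = √36 = 6
|TU| = √((-12)² + (5)²) = √169 = 13
|UP| = √((0)² + (30)²) = √900 = 30
Perimeter = 25 + 11 + 11 + 6 + 13 + 30 = 96.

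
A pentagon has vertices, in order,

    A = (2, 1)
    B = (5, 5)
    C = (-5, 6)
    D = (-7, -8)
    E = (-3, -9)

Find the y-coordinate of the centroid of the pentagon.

Apply Gauss's area formula. First the cross-terms c_i = x_i·y_{i+1} − x_{i+1}·y_i:
  5, 55, 82, 39, 15  ⇒  2A = 196, A = 98.
Then Σ (y_i + y_{i+1})·c_i = -312, so ȳ = -312 / (6·98) = -26/49.

-26/49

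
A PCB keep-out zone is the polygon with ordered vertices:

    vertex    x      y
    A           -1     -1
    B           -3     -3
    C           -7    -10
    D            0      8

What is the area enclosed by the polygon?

19.5

Apply the shoelace (surveyor's) formula: 2A = Σ (x_i·y_{i+1} − x_{i+1}·y_i), indices taken mod 4.
Σ = (0) + (9) + (-56) + (8) = -39
Area = |Σ|/2 = 19.5.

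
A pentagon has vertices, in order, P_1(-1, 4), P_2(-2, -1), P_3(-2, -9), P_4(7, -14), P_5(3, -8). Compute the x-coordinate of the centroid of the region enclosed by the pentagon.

116/159

Apply Gauss's area formula. First the cross-terms c_i = x_i·y_{i+1} − x_{i+1}·y_i:
  9, 16, 91, -14, 4  ⇒  2A = 106, A = 53.
Then Σ (x_i + x_{i+1})·c_i = 232, so x̄ = 232 / (6·53) = 116/159.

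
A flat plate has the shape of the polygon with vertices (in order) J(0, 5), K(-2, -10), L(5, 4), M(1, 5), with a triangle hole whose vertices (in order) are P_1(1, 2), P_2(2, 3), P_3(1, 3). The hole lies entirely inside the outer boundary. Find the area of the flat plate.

Outer boundary:
Apply Gauss's area formula: 2A = Σ (x_i·y_{i+1} − x_{i+1}·y_i), indices taken mod 4.
Σ = (10) + (42) + (21) + (5) = 78
Area = |Σ|/2 = 39.
Hole:
P_1→P_2: (1)(3) − (2)(2) = -1
P_2→P_3: (2)(3) − (1)(3) = 3
P_3→P_1: (1)(2) − (1)(3) = -1
Σ = 1
Area = |Σ|/2 = 0.5.
Net area = 39 − 0.5 = 38.5.

38.5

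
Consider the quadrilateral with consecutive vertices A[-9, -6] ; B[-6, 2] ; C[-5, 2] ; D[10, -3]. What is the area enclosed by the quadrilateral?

74

Cross-terms: -54, -2, -5, -87  ⇒  Σ = -148
Area = |Σ|/2 = 74.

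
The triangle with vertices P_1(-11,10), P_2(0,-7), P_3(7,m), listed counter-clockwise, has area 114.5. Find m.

3

The doubled signed area Σ (x_i y_{i+1} − x_{i+1} y_i) is linear in m.
With m=0 it equals 196; the coefficient of m is 11 (from the two edges through P_3).
So 11·m + 196 = 2·114.5 = 229 ⇒ m = 3.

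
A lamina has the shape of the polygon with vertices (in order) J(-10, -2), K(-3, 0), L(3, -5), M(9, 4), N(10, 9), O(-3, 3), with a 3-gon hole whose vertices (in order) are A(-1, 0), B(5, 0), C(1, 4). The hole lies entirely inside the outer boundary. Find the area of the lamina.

Outer boundary:
Apply Gauss's area formula: 2A = Σ (x_i·y_{i+1} − x_{i+1}·y_i), indices taken mod 6.
Σ = (-6) + (15) + (57) + (41) + (57) + (36) = 200
Area = |Σ|/2 = 100.
Hole:
Apply Gauss's area formula: 2A = Σ (x_i·y_{i+1} − x_{i+1}·y_i), indices taken mod 3.
Cross-terms: 0, 20, 4  ⇒  Σ = 24
Area = |Σ|/2 = 12.
Net area = 100 − 12 = 88.

88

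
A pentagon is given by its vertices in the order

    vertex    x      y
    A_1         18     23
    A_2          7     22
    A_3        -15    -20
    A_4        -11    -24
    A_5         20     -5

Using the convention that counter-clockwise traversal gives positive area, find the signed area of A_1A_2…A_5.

Apply the surveyor's formula: 2A = Σ (x_i·y_{i+1} − x_{i+1}·y_i), indices taken mod 5.
A_1→A_2: (18)(22) − (7)(23) = 235
A_2→A_3: (7)(-20) − (-15)(22) = 190
A_3→A_4: (-15)(-24) − (-11)(-20) = 140
A_4→A_5: (-11)(-5) − (20)(-24) = 535
A_5→A_1: (20)(23) − (18)(-5) = 550
Σ = 1650
Signed area = Σ/2 = 825 (positive ⇒ counter-clockwise traversal).

825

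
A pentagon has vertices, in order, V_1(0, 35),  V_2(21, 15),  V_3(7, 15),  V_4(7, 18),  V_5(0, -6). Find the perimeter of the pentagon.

|V_1V_2| = √((21)² + (-20)²) = √841 = 29
|V_2V_3| = √((-14)² + (0)²) = √196 = 14
|V_3V_4| = √((0)² + (3)²) = √9 = 3
|V_4V_5| = √((-7)² + (-24)²) = √625 = 25
|V_5V_1| = √((0)² + (41)²) = √1681 = 41
Perimeter = 29 + 14 + 3 + 25 + 41 = 112.

112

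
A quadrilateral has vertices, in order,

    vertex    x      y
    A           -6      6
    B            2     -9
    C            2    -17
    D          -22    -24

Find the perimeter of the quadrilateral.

|AB| = √((8)² + (-15)²) = √289 = 17
|BC| = √((0)² + (-8)²) = √64 = 8
|CD| = √((-24)² + (-7)²) = √625 = 25
|DA| = √((16)² + (30)²) = √1156 = 34
Perimeter = 17 + 8 + 25 + 34 = 84.

84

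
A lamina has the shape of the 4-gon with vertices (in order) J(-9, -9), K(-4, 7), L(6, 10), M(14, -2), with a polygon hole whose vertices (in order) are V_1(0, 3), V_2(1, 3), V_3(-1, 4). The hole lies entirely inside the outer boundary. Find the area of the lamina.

Outer boundary:
Apply Gauss's area formula: 2A = Σ (x_i·y_{i+1} − x_{i+1}·y_i), indices taken mod 4.
Σ = (-99) + (-82) + (-152) + (-144) = -477
Area = |Σ|/2 = 238.5.
Hole:
Apply Gauss's area formula: 2A = Σ (x_i·y_{i+1} − x_{i+1}·y_i), indices taken mod 3.
Σ = (-3) + (7) + (-3) = 1
Area = |Σ|/2 = 0.5.
Net area = 238.5 − 0.5 = 238.

238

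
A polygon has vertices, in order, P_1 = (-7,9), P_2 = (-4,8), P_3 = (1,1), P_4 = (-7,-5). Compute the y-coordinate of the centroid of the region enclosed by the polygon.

Apply the surveyor's formula. First the cross-terms c_i = x_i·y_{i+1} − x_{i+1}·y_i:
  -20, -12, 2, -98  ⇒  2A = -128, A = -64.
Then Σ (y_i + y_{i+1})·c_i = -848, so ȳ = -848 / (6·(-64)) = 53/24.

53/24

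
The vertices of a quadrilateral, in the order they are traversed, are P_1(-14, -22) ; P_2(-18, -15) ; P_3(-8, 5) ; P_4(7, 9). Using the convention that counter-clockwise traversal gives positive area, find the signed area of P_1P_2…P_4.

-265.5

Apply the surveyor's formula: 2A = Σ (x_i·y_{i+1} − x_{i+1}·y_i), indices taken mod 4.
Σ = (-186) + (-210) + (-107) + (-28) = -531
Signed area = Σ/2 = -265.5 (negative ⇒ clockwise traversal).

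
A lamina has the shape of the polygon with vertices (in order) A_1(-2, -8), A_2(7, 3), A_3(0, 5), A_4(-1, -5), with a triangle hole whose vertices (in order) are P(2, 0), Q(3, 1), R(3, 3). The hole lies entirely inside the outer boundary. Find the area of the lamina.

43

Outer boundary:
Apply the surveyor's formula: 2A = Σ (x_i·y_{i+1} − x_{i+1}·y_i), indices taken mod 4.
Cross-terms: 50, 35, 5, -2  ⇒  Σ = 88
Area = |Σ|/2 = 44.
Hole:
Σ = (2) + (6) + (-6) = 2
Area = |Σ|/2 = 1.
Net area = 44 − 1 = 43.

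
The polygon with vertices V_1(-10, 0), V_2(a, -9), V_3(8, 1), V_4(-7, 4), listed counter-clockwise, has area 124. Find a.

Write out the shoelace sum; only the two edges meeting at V_2 involve a:
2·Area = [((-10)·(-9) − a·0) + (a·1 − 8·(-9))] + 79
       = 1·a + 241 = 248
⇒ a = 7.

7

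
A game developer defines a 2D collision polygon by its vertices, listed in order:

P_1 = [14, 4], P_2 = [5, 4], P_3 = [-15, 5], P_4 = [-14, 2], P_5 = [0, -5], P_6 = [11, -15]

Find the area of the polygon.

Apply Gauss's area formula: 2A = Σ (x_i·y_{i+1} − x_{i+1}·y_i), indices taken mod 6.
Cross-terms: 36, 85, 40, 70, 55, 254  ⇒  Σ = 540
Area = |Σ|/2 = 270.

270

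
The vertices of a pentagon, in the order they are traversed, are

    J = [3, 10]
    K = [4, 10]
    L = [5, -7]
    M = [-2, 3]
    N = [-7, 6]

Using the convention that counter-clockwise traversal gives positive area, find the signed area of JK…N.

Apply the surveyor's formula: 2A = Σ (x_i·y_{i+1} − x_{i+1}·y_i), indices taken mod 5.
Σ = (-10) + (-78) + (1) + (9) + (-88) = -166
Signed area = Σ/2 = -83 (negative ⇒ clockwise traversal).

-83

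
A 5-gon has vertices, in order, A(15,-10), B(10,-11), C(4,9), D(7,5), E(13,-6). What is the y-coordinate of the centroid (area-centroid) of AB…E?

-414/121

Apply the shoelace (surveyor's) formula. First the cross-terms c_i = x_i·y_{i+1} − x_{i+1}·y_i:
  -65, 134, -43, -107, -40  ⇒  2A = -121, A = -60.5.
Then Σ (y_i + y_{i+1})·c_i = 1242, so ȳ = 1242 / (6·(-60.5)) = -414/121.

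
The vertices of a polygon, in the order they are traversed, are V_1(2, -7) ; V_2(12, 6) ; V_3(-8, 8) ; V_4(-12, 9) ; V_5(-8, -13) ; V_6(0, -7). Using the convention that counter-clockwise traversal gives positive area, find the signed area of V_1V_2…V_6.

Apply the shoelace formula: 2A = Σ (x_i·y_{i+1} − x_{i+1}·y_i), indices taken mod 6.
V_1→V_2: (2)(6) − (12)(-7) = 96
V_2→V_3: (12)(8) − (-8)(6) = 144
V_3→V_4: (-8)(9) − (-12)(8) = 24
V_4→V_5: (-12)(-13) − (-8)(9) = 228
V_5→V_6: (-8)(-7) − (0)(-13) = 56
V_6→V_1: (0)(-7) − (2)(-7) = 14
Σ = 562
Signed area = Σ/2 = 281 (positive ⇒ counter-clockwise traversal).

281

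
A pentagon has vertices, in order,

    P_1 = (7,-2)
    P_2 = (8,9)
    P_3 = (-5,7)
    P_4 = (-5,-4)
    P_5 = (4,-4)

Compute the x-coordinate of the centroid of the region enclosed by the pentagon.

Apply the shoelace formula. First the cross-terms c_i = x_i·y_{i+1} − x_{i+1}·y_i:
  79, 101, 55, 36, 20  ⇒  2A = 291, A = 145.5.
Then Σ (x_i + x_{i+1})·c_i = 1122, so x̄ = 1122 / (6·145.5) = 374/291.

374/291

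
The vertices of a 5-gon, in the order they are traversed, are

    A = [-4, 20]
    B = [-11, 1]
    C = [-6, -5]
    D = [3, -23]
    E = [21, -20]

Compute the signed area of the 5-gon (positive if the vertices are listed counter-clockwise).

Σ = (216) + (61) + (153) + (423) + (340) = 1193
Signed area = Σ/2 = 596.5 (positive ⇒ counter-clockwise traversal).

596.5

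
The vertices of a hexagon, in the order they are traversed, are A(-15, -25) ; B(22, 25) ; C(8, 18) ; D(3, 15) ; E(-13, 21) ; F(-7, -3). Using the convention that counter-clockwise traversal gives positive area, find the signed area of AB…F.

505.5

Σ = (175) + (196) + (66) + (258) + (186) + (130) = 1011
Signed area = Σ/2 = 505.5 (positive ⇒ counter-clockwise traversal).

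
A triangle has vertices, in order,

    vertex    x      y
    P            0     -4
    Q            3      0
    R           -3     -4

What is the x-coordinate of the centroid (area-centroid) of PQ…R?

Apply the surveyor's formula. First the cross-terms c_i = x_i·y_{i+1} − x_{i+1}·y_i:
  12, -12, 12  ⇒  2A = 12, A = 6.
Then Σ (x_i + x_{i+1})·c_i = 0, so x̄ = 0 / (6·6) = 0.

0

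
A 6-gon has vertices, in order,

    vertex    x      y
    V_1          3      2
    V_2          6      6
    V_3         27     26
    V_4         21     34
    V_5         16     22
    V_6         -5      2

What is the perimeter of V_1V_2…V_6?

94

|V_1V_2| = √((3)² + (4)²) = √25 = 5
|V_2V_3| = √((21)² + (20)²) = √841 = 29
|V_3V_4| = √((-6)² + (8)²) = √100 = 10
|V_4V_5| = √((-5)² + (-12)²) = √169 = 13
|V_5V_6| = √((-21)² + (-20)²) = √841 = 29
|V_6V_1| = √((8)² + (0)²) = √64 = 8
Perimeter = 5 + 29 + 10 + 13 + 29 + 8 = 94.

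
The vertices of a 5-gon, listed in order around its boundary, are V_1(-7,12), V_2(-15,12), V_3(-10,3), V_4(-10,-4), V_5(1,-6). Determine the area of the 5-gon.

Apply the surveyor's formula: 2A = Σ (x_i·y_{i+1} − x_{i+1}·y_i), indices taken mod 5.
Σ = (96) + (75) + (70) + (64) + (-30) = 275
Area = |Σ|/2 = 137.5.

137.5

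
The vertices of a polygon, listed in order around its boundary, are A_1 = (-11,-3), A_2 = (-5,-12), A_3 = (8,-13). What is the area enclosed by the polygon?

55.5

Apply the shoelace (surveyor's) formula: 2A = Σ (x_i·y_{i+1} − x_{i+1}·y_i), indices taken mod 3.
Σ = (117) + (161) + (-167) = 111
Area = |Σ|/2 = 55.5.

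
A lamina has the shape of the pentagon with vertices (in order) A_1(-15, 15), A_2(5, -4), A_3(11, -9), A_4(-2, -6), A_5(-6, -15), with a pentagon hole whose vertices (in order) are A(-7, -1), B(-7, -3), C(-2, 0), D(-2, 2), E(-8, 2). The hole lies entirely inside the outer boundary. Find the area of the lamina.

191.5

Outer boundary:
Σ = (-15) + (-1) + (-84) + (-6) + (-315) = -421
Area = |Σ|/2 = 210.5.
Hole:
Apply the shoelace formula: 2A = Σ (x_i·y_{i+1} − x_{i+1}·y_i), indices taken mod 5.
A→B: (-7)(-3) − (-7)(-1) = 14
B→C: (-7)(0) − (-2)(-3) = -6
C→D: (-2)(2) − (-2)(0) = -4
D→E: (-2)(2) − (-8)(2) = 12
E→A: (-8)(-1) − (-7)(2) = 22
Σ = 38
Area = |Σ|/2 = 19.
Net area = 210.5 − 19 = 191.5.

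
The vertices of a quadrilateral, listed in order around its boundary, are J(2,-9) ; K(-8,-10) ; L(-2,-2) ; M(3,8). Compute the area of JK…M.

74.5

Σ = (-92) + (-4) + (-10) + (-43) = -149
Area = |Σ|/2 = 74.5.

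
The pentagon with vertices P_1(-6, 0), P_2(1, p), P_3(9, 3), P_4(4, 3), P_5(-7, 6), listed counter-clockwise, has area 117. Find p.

The doubled signed area Σ (x_i y_{i+1} − x_{i+1} y_i) is linear in p.
With p=0 it equals 99; the coefficient of p is -15 (from the two edges through P_2).
So -15·p + 99 = 2·117 = 234 ⇒ p = -9.

-9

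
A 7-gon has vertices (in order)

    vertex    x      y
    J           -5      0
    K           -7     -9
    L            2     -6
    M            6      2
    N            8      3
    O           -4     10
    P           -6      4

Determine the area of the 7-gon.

151.5

Apply the surveyor's formula: 2A = Σ (x_i·y_{i+1} − x_{i+1}·y_i), indices taken mod 7.
Σ = (45) + (60) + (40) + (2) + (92) + (44) + (20) = 303
Area = |Σ|/2 = 151.5.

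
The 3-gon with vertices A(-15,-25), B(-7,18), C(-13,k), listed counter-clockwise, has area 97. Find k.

10

Write out the shoelace sum; only the two edges meeting at C involve k:
2·Area = [((-7)·k − (-13)·18) + ((-13)·(-25) − (-15)·k)] + -445
       = 8·k + 114 = 194
⇒ k = 10.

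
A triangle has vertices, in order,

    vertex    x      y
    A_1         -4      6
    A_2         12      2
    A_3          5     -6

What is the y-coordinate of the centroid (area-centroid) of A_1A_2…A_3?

2/3

Apply Gauss's area formula. First the cross-terms c_i = x_i·y_{i+1} − x_{i+1}·y_i:
  -80, -82, 6  ⇒  2A = -156, A = -78.
Then Σ (y_i + y_{i+1})·c_i = -312, so ȳ = -312 / (6·(-78)) = 2/3.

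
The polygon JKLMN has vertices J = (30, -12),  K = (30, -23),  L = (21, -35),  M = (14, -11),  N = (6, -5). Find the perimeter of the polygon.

|JK| = √((0)² + (-11)²) = √121 = 11
|KL| = √((-9)² + (-12)²) = √225 = 15
|LM| = √((-7)² + (24)²) = √625 = 25
|MN| = √((-8)² + (6)²) = √100 = 10
|NJ| = √((24)² + (-7)²) = √625 = 25
Perimeter = 11 + 15 + 25 + 10 + 25 = 86.

86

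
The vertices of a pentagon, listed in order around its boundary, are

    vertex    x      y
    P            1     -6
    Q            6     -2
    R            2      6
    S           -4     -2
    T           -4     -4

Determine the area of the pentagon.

65

Σ = (34) + (40) + (20) + (8) + (28) = 130
Area = |Σ|/2 = 65.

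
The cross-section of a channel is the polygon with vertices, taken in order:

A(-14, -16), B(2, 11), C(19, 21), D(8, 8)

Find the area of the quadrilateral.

Apply the surveyor's formula: 2A = Σ (x_i·y_{i+1} − x_{i+1}·y_i), indices taken mod 4.
Σ = (-122) + (-167) + (-16) + (-16) = -321
Area = |Σ|/2 = 160.5.

160.5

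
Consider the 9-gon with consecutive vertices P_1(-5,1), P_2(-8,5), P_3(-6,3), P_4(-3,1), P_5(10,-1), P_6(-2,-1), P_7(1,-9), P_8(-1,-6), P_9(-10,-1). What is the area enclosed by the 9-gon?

Σ = (-17) + (6) + (3) + (-7) + (-12) + (19) + (-15) + (-59) + (-15) = -97
Area = |Σ|/2 = 48.5.

48.5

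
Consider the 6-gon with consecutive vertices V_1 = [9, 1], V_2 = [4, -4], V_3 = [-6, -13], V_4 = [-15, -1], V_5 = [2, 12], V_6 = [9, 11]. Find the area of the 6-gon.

Σ = (-40) + (-76) + (-189) + (-178) + (-86) + (-90) = -659
Area = |Σ|/2 = 329.5.

329.5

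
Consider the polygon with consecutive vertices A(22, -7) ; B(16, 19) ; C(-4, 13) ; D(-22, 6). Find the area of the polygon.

A→B: (22)(19) − (16)(-7) = 530
B→C: (16)(13) − (-4)(19) = 284
C→D: (-4)(6) − (-22)(13) = 262
D→A: (-22)(-7) − (22)(6) = 22
Σ = 1098
Area = |Σ|/2 = 549.

549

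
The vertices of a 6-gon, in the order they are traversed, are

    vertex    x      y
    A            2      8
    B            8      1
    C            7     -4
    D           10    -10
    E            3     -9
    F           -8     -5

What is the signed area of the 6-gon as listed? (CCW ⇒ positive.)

-166

A→B: (2)(1) − (8)(8) = -62
B→C: (8)(-4) − (7)(1) = -39
C→D: (7)(-10) − (10)(-4) = -30
D→E: (10)(-9) − (3)(-10) = -60
E→F: (3)(-5) − (-8)(-9) = -87
F→A: (-8)(8) − (2)(-5) = -54
Σ = -332
Signed area = Σ/2 = -166 (negative ⇒ clockwise traversal).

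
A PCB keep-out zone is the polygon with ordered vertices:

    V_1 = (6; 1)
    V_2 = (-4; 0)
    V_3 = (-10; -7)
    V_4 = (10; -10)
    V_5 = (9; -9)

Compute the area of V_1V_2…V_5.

Apply the shoelace (surveyor's) formula: 2A = Σ (x_i·y_{i+1} − x_{i+1}·y_i), indices taken mod 5.
Σ = (4) + (28) + (170) + (0) + (63) = 265
Area = |Σ|/2 = 132.5.

132.5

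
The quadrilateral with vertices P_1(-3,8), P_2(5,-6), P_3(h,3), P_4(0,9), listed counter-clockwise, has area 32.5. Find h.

The doubled signed area Σ (x_i y_{i+1} − x_{i+1} y_i) is linear in h.
With h=0 it equals 20; the coefficient of h is 15 (from the two edges through P_3).
So 15·h + 20 = 2·32.5 = 65 ⇒ h = 3.

3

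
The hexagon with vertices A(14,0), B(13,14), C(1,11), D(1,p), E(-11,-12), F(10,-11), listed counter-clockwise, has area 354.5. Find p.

1

Write out the shoelace sum; only the two edges meeting at D involve p:
2·Area = [(1·p − 1·11) + (1·(-12) − (-11)·p)] + 720
       = 12·p + 697 = 709
⇒ p = 1.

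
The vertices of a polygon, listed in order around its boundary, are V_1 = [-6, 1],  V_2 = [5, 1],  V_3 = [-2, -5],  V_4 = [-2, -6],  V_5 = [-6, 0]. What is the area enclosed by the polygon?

37

Apply Gauss's area formula: 2A = Σ (x_i·y_{i+1} − x_{i+1}·y_i), indices taken mod 5.
Σ = (-11) + (-23) + (2) + (-36) + (-6) = -74
Area = |Σ|/2 = 37.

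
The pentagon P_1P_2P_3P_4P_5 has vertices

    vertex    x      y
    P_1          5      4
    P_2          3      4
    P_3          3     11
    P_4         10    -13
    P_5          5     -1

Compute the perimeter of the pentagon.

|P_1P_2| = √((-2)² + (0)²) = √4 = 2
|P_2P_3| = √((0)² + (7)²) = √49 = 7
|P_3P_4| = √((7)² + (-24)²) = √625 = 25
|P_4P_5| = √((-5)² + (12)²) = √169 = 13
|P_5P_1| = √((0)² + (5)²) = √25 = 5
Perimeter = 2 + 7 + 25 + 13 + 5 = 52.

52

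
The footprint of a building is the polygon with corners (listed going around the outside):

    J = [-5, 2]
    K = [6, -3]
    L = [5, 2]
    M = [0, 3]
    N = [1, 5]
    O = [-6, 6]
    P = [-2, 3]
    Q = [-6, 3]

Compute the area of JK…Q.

43.5

J→K: (-5)(-3) − (6)(2) = 3
K→L: (6)(2) − (5)(-3) = 27
L→M: (5)(3) − (0)(2) = 15
M→N: (0)(5) − (1)(3) = -3
N→O: (1)(6) − (-6)(5) = 36
O→P: (-6)(3) − (-2)(6) = -6
P→Q: (-2)(3) − (-6)(3) = 12
Q→J: (-6)(2) − (-5)(3) = 3
Σ = 87
Area = |Σ|/2 = 43.5.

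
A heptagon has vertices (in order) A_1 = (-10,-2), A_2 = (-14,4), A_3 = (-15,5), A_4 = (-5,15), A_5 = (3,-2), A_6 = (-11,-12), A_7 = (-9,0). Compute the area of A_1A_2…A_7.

230.5

Apply Gauss's area formula: 2A = Σ (x_i·y_{i+1} − x_{i+1}·y_i), indices taken mod 7.
Σ = (-68) + (-10) + (-200) + (-35) + (-58) + (-108) + (18) = -461
Area = |Σ|/2 = 230.5.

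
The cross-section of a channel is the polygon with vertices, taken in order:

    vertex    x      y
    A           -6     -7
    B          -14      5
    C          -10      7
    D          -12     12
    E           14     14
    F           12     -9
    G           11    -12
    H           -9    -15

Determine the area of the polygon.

593.5

Apply the shoelace formula: 2A = Σ (x_i·y_{i+1} − x_{i+1}·y_i), indices taken mod 8.
Cross-terms: -128, -48, -36, -336, -294, -45, -273, -27  ⇒  Σ = -1187
Area = |Σ|/2 = 593.5.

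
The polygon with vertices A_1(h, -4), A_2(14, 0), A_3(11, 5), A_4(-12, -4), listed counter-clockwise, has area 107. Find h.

The doubled signed area Σ (x_i y_{i+1} − x_{i+1} y_i) is linear in h.
With h=0 it equals 190; the coefficient of h is 4 (from the two edges through A_1).
So 4·h + 190 = 2·107 = 214 ⇒ h = 6.

6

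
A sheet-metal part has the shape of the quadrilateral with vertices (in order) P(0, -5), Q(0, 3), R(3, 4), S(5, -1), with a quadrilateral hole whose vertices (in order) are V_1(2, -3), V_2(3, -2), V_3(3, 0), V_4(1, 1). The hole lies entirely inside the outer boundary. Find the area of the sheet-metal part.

24

Outer boundary:
Σ = (0) + (-9) + (-23) + (-25) = -57
Area = |Σ|/2 = 28.5.
Hole:
Apply the shoelace (surveyor's) formula: 2A = Σ (x_i·y_{i+1} − x_{i+1}·y_i), indices taken mod 4.
Cross-terms: 5, 6, 3, -5  ⇒  Σ = 9
Area = |Σ|/2 = 4.5.
Net area = 28.5 − 4.5 = 24.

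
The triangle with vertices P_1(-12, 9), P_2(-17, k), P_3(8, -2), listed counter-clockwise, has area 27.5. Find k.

The doubled signed area Σ (x_i y_{i+1} − x_{i+1} y_i) is linear in k.
With k=0 it equals 235; the coefficient of k is -20 (from the two edges through P_2).
So -20·k + 235 = 2·27.5 = 55 ⇒ k = 9.

9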